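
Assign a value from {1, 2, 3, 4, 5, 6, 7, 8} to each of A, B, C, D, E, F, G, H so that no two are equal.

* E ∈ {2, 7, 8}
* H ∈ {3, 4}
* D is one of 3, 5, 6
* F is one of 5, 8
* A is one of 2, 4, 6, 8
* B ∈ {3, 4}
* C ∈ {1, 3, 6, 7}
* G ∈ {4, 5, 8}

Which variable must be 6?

D

The 8 variables together cover exactly {1, 2, 3, 4, 5, 6, 7, 8} — 8 values for 8 variables — and 1 appears only in C's list, so C = 1.
The 7 still-open variables together cover exactly {2, 3, 4, 5, 6, 7, 8} — 7 values for 7 variables — and 7 appears only in E's list, so E = 7.
Among the 6 still-open variables, 2 fits only A (and all 6 values in {2, 3, 4, 5, 6, 8} must be used), so A = 2.
The 5 still-open variables together cover exactly {3, 4, 5, 6, 8} — 5 values for 5 variables — and 6 appears only in D's list, so D = 6.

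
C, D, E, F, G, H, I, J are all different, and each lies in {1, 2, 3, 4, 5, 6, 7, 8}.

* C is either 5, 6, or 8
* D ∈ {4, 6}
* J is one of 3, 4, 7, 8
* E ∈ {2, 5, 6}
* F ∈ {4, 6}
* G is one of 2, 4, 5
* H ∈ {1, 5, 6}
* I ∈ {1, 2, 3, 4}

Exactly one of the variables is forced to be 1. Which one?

The 8 variables together cover exactly {1, 2, 3, 4, 5, 6, 7, 8} — 8 values for 8 variables — and 7 appears only in J's list, so J = 7.
The 7 still-open variables draw from only 7 values {1, 2, 3, 4, 5, 6, 8}, so each is used; only I can be 3, hence I = 3.
Among the 6 still-open variables, 1 fits only H (and all 6 values in {1, 2, 4, 5, 6, 8} must be used), so H = 1.

H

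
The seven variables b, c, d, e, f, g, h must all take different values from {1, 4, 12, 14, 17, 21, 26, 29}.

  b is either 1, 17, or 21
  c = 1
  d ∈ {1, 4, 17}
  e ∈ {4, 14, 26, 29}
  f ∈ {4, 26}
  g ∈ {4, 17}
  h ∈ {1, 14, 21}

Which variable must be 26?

f

c must be 1 (only option left). Eliminate 1 elsewhere: b, d, h.
The 6 still-open variables together cover exactly {4, 14, 17, 21, 26, 29} — 6 values for 6 variables — and 29 appears only in e's list, so e = 29.
The 5 still-open variables together cover exactly {4, 14, 17, 21, 26} — 5 values for 5 variables — and 14 appears only in h's list, so h = 14.
The 4 still-open variables draw from only 4 values {4, 17, 21, 26}, so each is used; only b can be 21, hence b = 21.
The 3 still-open variables draw from only 3 values {4, 17, 26}, so each is used; only f can be 26, hence f = 26.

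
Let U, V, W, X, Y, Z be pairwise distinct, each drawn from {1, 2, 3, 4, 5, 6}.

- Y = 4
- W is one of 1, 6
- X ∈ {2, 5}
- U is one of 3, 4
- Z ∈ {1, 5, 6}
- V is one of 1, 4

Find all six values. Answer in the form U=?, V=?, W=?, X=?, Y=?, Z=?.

Y has just one choice, so Y = 4. Eliminate 4 elsewhere: U, V.
U has just one choice, so U = 3.
V's domain is down to {1}, so V = 1. Strike 1 from W, Z.
That leaves W = 6. Strike 6 from Z.
That leaves Z = 5. Eliminate 5 elsewhere: X.
X has just one choice, so X = 2.

U=3, V=1, W=6, X=2, Y=4, Z=5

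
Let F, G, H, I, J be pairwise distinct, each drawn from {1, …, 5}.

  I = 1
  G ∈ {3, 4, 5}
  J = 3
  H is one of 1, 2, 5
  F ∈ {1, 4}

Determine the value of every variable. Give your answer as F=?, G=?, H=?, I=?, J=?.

I must be 1 (only option left). So F, H can't be 1.
J's domain is down to {3}, so J = 3. Strike 3 from G.
F's domain is down to {4}, so F = 4. Remove 4 from G.
That leaves G = 5. Eliminate 5 elsewhere: H.
That leaves H = 2.

F=4, G=5, H=2, I=1, J=3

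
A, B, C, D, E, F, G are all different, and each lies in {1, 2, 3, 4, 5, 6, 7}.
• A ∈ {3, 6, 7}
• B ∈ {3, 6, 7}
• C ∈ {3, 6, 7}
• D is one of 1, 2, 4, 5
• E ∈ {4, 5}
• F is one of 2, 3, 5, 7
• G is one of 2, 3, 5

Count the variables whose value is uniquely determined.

2

The 7 variables together cover exactly {1, 2, 3, 4, 5, 6, 7} — 7 values for 7 variables — and 1 appears only in D's list, so D = 1.
The 6 still-open variables together cover exactly {2, 3, 4, 5, 6, 7} — 6 values for 6 variables — and 4 appears only in E's list, so E = 4.
A, B, C between them cover only {3, 6, 7} — a naked triple. Remove those values from F, G.
Determined: D=1, E=4. The other variables each still have more than one consistent value. That makes 2.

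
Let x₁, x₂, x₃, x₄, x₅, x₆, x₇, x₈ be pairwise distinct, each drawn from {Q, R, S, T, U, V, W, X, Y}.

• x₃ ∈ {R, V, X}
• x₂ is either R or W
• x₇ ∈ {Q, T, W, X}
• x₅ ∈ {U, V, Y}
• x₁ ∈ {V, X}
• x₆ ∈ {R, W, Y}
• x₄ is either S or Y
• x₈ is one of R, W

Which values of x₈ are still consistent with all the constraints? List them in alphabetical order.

x₂ and x₈ share exactly the 2 values {R, W}; by pigeonhole those values go to them, so strike R, W from x₃, x₆, x₇.
x₆'s domain is down to {Y}, so x₆ = Y. Remove Y from x₄, x₅.
x₄ must be S (only option left).
The 2 variables x₁ and x₃ are confined to {V, X}, which locks those values in; drop them from x₅, x₇.
That leaves x₅ = U.
No further eliminations apply; x₈ can still be any of R, W.

R, W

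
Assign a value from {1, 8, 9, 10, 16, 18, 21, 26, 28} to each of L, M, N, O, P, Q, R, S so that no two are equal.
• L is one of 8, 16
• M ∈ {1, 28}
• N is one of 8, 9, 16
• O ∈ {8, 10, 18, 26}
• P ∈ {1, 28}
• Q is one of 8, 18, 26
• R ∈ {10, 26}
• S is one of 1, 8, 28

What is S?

8

The 8 variables together cover exactly {1, 8, 9, 10, 16, 18, 26, 28} — 8 values for 8 variables — and 9 appears only in N's list, so N = 9.
The 7 still-open variables draw from only 7 values {1, 8, 10, 16, 18, 26, 28}, so each is used; only L can be 16, hence L = 16.
The 2 variables M and P are confined to {1, 28}, which locks those values in; drop them from S.
So S = 8.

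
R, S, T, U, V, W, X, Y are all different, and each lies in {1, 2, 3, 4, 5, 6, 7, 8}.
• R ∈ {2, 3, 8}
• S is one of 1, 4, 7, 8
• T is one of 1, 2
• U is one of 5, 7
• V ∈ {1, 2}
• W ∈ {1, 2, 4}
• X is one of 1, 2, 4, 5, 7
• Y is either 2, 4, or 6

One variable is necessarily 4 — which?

W

The 8 variables draw from only 8 values {1, 2, 3, 4, 5, 6, 7, 8}, so each is used; only R can be 3, hence R = 3.
Among the 7 still-open variables, 6 fits only Y (and all 7 values in {1, 2, 4, 5, 6, 7, 8} must be used), so Y = 6.
The 6 still-open variables draw from only 6 values {1, 2, 4, 5, 7, 8}, so each is used; only S can be 8, hence S = 8.
T and V share exactly the 2 values {1, 2}; by pigeonhole those values go to them, so strike 1, 2 from W, X.
So 4 goes to W.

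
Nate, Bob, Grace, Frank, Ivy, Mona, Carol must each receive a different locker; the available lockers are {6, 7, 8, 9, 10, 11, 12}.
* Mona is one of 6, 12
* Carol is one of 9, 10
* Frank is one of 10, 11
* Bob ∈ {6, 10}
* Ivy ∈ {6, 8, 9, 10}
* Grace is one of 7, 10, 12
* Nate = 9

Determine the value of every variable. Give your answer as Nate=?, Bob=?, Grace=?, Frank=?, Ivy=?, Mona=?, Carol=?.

Nate has just one choice, so Nate = 9. Eliminate 9 elsewhere: Ivy, Carol.
Carol must be 10 (only option left). Strike 10 from Bob, Grace, Frank, Ivy.
That leaves Bob = 6. Strike 6 from Ivy, Mona.
Frank must be 11 (only option left).
Ivy has just one choice, so Ivy = 8.
Mona must be 12 (only option left). Eliminate 12 elsewhere: Grace.
Grace has just one choice, so Grace = 7.

Nate=9, Bob=6, Grace=7, Frank=11, Ivy=8, Mona=12, Carol=10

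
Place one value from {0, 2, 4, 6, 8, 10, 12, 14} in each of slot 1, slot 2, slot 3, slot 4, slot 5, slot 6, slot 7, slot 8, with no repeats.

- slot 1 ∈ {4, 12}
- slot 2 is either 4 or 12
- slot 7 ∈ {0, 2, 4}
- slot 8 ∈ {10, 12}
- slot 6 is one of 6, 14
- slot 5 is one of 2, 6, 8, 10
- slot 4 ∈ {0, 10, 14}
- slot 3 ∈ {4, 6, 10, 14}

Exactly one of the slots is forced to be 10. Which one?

slot 8

Among the 8 variables, 8 fits only slot 5 (and all 8 values in {0, 2, 4, 6, 8, 10, 12, 14} must be used), so slot 5 = 8.
The 7 still-open variables draw from only 7 values {0, 2, 4, 6, 10, 12, 14}, so each is used; only slot 7 can be 2, hence slot 7 = 2.
The 6 still-open variables together cover exactly {0, 4, 6, 10, 12, 14} — 6 values for 6 variables — and 0 appears only in slot 4's list, so slot 4 = 0.
slot 1 and slot 2 share exactly the 2 values {4, 12}; by pigeonhole those values go to them, so strike 4, 12 from slot 3, slot 8.
So 10 goes to slot 8.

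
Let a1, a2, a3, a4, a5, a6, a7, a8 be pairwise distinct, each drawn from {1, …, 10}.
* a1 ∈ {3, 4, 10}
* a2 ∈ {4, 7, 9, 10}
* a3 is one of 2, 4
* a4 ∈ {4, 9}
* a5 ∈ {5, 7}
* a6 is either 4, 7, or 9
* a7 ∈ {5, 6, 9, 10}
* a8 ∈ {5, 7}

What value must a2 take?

10

The 8 variables together cover exactly {2, 3, 4, 5, 6, 7, 9, 10} — 8 values for 8 variables — and 2 appears only in a3's list, so a3 = 2.
The 7 still-open variables draw from only 7 values {3, 4, 5, 6, 7, 9, 10}, so each is used; only a1 can be 3, hence a1 = 3.
The 6 still-open variables draw from only 6 values {4, 5, 6, 7, 9, 10}, so each is used; only a7 can be 6, hence a7 = 6.
The 5 still-open variables together cover exactly {4, 5, 7, 9, 10} — 5 values for 5 variables — and 10 appears only in a2's list, so a2 = 10.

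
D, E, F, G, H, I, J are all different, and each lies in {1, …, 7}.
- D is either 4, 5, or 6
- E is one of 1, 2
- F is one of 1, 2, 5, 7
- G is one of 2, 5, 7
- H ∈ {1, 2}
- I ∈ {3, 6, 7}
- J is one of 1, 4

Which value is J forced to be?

Among the 7 variables, 3 fits only I (and all 7 values in {1, 2, 3, 4, 5, 6, 7} must be used), so I = 3.
The 6 still-open variables together cover exactly {1, 2, 4, 5, 6, 7} — 6 values for 6 variables — and 6 appears only in D's list, so D = 6.
The 5 still-open variables draw from only 5 values {1, 2, 4, 5, 7}, so each is used; only J can be 4, hence J = 4.

4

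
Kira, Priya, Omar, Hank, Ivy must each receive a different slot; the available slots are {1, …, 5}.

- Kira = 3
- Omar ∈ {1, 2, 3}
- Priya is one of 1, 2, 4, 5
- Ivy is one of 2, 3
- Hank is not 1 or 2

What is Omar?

1

Kira's domain is down to {3}, so Kira = 3. Remove 3 from Omar, Hank, Ivy.
Ivy must be 2 (only option left). Eliminate 2 elsewhere: Priya, Omar.
So Omar = 1.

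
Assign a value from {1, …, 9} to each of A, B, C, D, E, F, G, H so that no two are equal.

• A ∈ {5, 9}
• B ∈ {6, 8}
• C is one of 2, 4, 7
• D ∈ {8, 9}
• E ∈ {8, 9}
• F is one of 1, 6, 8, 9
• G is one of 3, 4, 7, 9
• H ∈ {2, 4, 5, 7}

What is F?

D and E share exactly the 2 values {8, 9}; by pigeonhole those values go to them, so strike 8, 9 from A, B, F, G.
That leaves A = 5. Eliminate 5 elsewhere: H.
B has just one choice, so B = 6. Eliminate 6 elsewhere: F.
So F = 1.

1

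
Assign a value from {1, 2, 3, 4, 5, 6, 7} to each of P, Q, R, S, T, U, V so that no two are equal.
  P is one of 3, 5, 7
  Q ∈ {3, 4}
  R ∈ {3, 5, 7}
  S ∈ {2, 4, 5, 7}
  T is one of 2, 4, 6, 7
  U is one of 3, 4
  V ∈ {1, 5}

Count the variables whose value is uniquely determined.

3

Among the 7 variables, 1 fits only V (and all 7 values in {1, 2, 3, 4, 5, 6, 7} must be used), so V = 1.
The 6 still-open variables draw from only 6 values {2, 3, 4, 5, 6, 7}, so each is used; only T can be 6, hence T = 6.
The 5 still-open variables together cover exactly {2, 3, 4, 5, 7} — 5 values for 5 variables — and 2 appears only in S's list, so S = 2.
Q and U share exactly the 2 values {3, 4}; by pigeonhole those values go to them, so strike 3, 4 from P, R.
Determined: S=2, T=6, V=1. The other variables each still have more than one consistent value. That makes 3.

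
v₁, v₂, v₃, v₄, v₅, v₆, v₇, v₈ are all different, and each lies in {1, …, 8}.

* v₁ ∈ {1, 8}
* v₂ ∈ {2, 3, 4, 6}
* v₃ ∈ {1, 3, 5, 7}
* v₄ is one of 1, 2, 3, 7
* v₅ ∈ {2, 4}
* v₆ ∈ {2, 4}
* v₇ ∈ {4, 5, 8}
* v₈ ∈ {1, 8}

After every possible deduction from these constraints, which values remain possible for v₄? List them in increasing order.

3, 7

The 8 variables draw from only 8 values {1, 2, 3, 4, 5, 6, 7, 8}, so each is used; only v₂ can be 6, hence v₂ = 6.
The 2 variables v₁ and v₈ are confined to {1, 8}, which locks those values in; drop them from v₃, v₄, v₇.
v₅ and v₆ between them cover only {2, 4} — a naked pair. Remove those values from v₄, v₇.
v₇ must be 5 (only option left). Remove 5 from v₃.
No further eliminations apply; v₄ can still be any of 3, 7.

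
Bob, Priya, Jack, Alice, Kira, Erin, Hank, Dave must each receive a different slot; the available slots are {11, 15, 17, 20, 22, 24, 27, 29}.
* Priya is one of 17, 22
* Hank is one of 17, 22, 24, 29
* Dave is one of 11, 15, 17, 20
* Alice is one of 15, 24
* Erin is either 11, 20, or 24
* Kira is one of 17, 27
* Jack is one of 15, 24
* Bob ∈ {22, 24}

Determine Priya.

17

The 8 variables together cover exactly {11, 15, 17, 20, 22, 24, 27, 29} — 8 values for 8 variables — and 27 appears only in Kira's list, so Kira = 27.
Among the 7 still-open variables, 29 fits only Hank (and all 7 values in {11, 15, 17, 20, 22, 24, 29} must be used), so Hank = 29.
Jack and Alice between them cover only {15, 24} — a naked pair. Remove those values from Bob, Erin, Dave.
Bob must be 22 (only option left). Eliminate 22 elsewhere: Priya.
So Priya = 17.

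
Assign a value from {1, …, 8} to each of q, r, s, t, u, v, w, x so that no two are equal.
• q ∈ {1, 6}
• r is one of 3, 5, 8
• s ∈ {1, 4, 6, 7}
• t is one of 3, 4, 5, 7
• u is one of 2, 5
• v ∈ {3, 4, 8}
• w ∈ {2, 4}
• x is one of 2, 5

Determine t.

7

u and x between them cover only {2, 5} — a naked pair. Remove those values from r, t, w.
That leaves w = 4. Strike 4 from s, t, v.
r and v share exactly the 2 values {3, 8}; by pigeonhole those values go to them, so strike 3, 8 from t.
So t = 7.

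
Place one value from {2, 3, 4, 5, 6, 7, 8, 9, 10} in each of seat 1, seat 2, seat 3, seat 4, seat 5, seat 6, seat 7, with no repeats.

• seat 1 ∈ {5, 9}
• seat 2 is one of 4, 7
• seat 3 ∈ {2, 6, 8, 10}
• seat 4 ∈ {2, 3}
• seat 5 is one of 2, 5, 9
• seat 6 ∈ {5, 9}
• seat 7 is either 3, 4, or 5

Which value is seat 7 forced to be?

seat 1 and seat 6 between them cover only {5, 9} — a naked pair. Remove those values from seat 5, seat 7.
seat 5 has just one choice, so seat 5 = 2. Remove 2 from seat 3, seat 4.
seat 4 must be 3 (only option left). Strike 3 from seat 7.
So seat 7 = 4.

4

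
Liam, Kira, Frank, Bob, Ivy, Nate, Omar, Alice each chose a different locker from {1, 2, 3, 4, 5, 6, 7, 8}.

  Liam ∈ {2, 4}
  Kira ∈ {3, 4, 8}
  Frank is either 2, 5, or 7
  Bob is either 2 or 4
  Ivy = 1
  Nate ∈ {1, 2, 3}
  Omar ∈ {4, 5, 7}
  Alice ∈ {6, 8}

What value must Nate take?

Ivy's domain is down to {1}, so Ivy = 1. Eliminate 1 elsewhere: Nate.
The 7 still-open variables draw from only 7 values {2, 3, 4, 5, 6, 7, 8}, so each is used; only Alice can be 6, hence Alice = 6.
The 6 still-open variables draw from only 6 values {2, 3, 4, 5, 7, 8}, so each is used; only Kira can be 8, hence Kira = 8.
The 5 still-open variables together cover exactly {2, 3, 4, 5, 7} — 5 values for 5 variables — and 3 appears only in Nate's list, so Nate = 3.

3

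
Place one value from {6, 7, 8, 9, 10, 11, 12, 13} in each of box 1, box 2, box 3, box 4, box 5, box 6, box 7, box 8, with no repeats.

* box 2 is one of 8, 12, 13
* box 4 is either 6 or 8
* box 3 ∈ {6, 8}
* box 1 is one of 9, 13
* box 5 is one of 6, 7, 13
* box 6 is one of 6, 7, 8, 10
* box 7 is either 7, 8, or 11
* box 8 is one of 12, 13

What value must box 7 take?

11

Among the 8 variables, 9 fits only box 1 (and all 8 values in {6, 7, 8, 9, 10, 11, 12, 13} must be used), so box 1 = 9.
The 7 still-open variables draw from only 7 values {6, 7, 8, 10, 11, 12, 13}, so each is used; only box 6 can be 10, hence box 6 = 10.
Among the 6 still-open variables, 11 fits only box 7 (and all 6 values in {6, 7, 8, 11, 12, 13} must be used), so box 7 = 11.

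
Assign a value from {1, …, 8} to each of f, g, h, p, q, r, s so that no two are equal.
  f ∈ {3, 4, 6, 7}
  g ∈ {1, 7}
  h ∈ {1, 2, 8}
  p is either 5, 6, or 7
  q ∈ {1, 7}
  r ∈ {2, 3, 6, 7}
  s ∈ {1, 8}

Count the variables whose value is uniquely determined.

2

The 2 variables g and q are confined to {1, 7}, which locks those values in; drop them from f, h, p, r, s.
That leaves s = 8. Remove 8 from h.
h's domain is down to {2}, so h = 2. Eliminate 2 elsewhere: r.
Determined: h=2, s=8. The other variables each still have more than one consistent value. That makes 2.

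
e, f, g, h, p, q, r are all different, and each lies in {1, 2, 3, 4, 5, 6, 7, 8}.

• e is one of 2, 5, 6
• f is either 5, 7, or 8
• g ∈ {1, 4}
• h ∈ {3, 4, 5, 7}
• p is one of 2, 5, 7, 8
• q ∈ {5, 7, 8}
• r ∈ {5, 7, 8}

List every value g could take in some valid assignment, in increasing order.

1, 4

f, q, r between them cover only {5, 7, 8} — a naked triple. Remove those values from e, h, p.
p has just one choice, so p = 2. So e can't be 2.
e's domain is down to {6}, so e = 6.
No further eliminations apply; g can still be any of 1, 4.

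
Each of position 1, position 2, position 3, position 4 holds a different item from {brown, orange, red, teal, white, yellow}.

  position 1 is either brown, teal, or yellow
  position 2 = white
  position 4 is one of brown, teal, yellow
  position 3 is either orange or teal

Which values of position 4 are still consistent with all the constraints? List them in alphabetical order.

position 2's domain is down to {white}, so position 2 = white.
No further eliminations apply; position 4 can still be any of brown, teal, yellow.

brown, teal, yellow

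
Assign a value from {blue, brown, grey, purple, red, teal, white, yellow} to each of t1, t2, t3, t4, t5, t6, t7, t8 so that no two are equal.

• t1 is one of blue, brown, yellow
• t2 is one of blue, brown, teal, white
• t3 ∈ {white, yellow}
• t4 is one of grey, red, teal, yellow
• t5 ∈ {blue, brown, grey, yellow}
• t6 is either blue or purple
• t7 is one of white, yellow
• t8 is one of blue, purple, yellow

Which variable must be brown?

Among the 8 variables, red fits only t4 (and all 8 values in {blue, brown, grey, purple, red, teal, white, yellow} must be used), so t4 = red.
Among the 7 still-open variables, grey fits only t5 (and all 7 values in {blue, brown, grey, purple, teal, white, yellow} must be used), so t5 = grey.
The 6 still-open variables together cover exactly {blue, brown, purple, teal, white, yellow} — 6 values for 6 variables — and teal appears only in t2's list, so t2 = teal.
The 5 still-open variables draw from only 5 values {blue, brown, purple, white, yellow}, so each is used; only t1 can be brown, hence t1 = brown.

t1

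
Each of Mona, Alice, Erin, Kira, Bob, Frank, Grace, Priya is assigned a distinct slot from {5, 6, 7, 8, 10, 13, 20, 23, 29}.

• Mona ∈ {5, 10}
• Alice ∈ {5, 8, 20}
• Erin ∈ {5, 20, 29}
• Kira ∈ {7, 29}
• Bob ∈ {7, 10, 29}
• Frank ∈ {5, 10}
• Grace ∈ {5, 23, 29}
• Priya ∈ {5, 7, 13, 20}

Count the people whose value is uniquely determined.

The 8 variables together cover exactly {5, 7, 8, 10, 13, 20, 23, 29} — 8 values for 8 variables — and 8 appears only in Alice's list, so Alice = 8.
The 7 still-open variables draw from only 7 values {5, 7, 10, 13, 20, 23, 29}, so each is used; only Priya can be 13, hence Priya = 13.
The 6 still-open variables together cover exactly {5, 7, 10, 20, 23, 29} — 6 values for 6 variables — and 20 appears only in Erin's list, so Erin = 20.
The 5 still-open variables together cover exactly {5, 7, 10, 23, 29} — 5 values for 5 variables — and 23 appears only in Grace's list, so Grace = 23.
Mona and Frank between them cover only {5, 10} — a naked pair. Remove those values from Bob.
Determined: Alice=8, Erin=20, Grace=23, Priya=13. The other people each still have more than one consistent value. That makes 4.

4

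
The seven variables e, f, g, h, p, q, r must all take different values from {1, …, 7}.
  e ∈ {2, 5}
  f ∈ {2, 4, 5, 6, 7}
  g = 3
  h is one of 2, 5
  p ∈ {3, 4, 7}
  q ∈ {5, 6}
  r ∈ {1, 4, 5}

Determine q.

6

g's domain is down to {3}, so g = 3. So p can't be 3.
Among the 6 still-open variables, 1 fits only r (and all 6 values in {1, 2, 4, 5, 6, 7} must be used), so r = 1.
e and h share exactly the 2 values {2, 5}; by pigeonhole those values go to them, so strike 2, 5 from f, q.
So q = 6.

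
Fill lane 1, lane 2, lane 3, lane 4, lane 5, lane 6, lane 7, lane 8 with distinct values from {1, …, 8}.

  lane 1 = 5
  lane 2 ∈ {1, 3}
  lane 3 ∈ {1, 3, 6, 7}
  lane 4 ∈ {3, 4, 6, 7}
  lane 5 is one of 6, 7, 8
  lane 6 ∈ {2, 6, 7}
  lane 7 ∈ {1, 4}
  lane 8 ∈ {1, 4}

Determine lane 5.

lane 1 has just one choice, so lane 1 = 5.
The 7 still-open variables draw from only 7 values {1, 2, 3, 4, 6, 7, 8}, so each is used; only lane 6 can be 2, hence lane 6 = 2.
Among the 6 still-open variables, 8 fits only lane 5 (and all 6 values in {1, 3, 4, 6, 7, 8} must be used), so lane 5 = 8.

8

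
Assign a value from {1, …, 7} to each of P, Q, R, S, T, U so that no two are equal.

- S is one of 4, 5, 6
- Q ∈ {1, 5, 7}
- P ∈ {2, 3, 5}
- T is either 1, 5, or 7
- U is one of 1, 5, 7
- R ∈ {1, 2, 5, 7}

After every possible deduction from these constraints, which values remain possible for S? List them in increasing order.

4, 6

Q, T, U share exactly the 3 values {1, 5, 7}; by pigeonhole those values go to them, so strike 1, 5, 7 from P, R, S.
R's domain is down to {2}, so R = 2. So P can't be 2.
P has just one choice, so P = 3.
No further eliminations apply; S can still be any of 4, 6.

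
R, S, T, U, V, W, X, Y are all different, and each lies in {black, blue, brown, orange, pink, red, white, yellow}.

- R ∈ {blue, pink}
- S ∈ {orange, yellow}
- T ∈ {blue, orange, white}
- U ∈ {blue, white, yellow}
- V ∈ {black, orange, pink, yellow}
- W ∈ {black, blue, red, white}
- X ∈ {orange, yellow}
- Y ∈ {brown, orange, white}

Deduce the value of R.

The 8 variables draw from only 8 values {black, blue, brown, orange, pink, red, white, yellow}, so each is used; only Y can be brown, hence Y = brown.
The 7 still-open variables draw from only 7 values {black, blue, orange, pink, red, white, yellow}, so each is used; only W can be red, hence W = red.
The 6 still-open variables draw from only 6 values {black, blue, orange, pink, white, yellow}, so each is used; only V can be black, hence V = black.
The 5 still-open variables together cover exactly {blue, orange, pink, white, yellow} — 5 values for 5 variables — and pink appears only in R's list, so R = pink.

pink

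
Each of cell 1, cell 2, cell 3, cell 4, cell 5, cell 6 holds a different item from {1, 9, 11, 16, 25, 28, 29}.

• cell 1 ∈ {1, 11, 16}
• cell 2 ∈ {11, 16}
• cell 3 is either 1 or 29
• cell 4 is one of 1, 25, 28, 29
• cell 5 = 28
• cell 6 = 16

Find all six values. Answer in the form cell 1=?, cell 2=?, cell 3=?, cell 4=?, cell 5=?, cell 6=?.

cell 1=1, cell 2=11, cell 3=29, cell 4=25, cell 5=28, cell 6=16

cell 5's domain is down to {28}, so cell 5 = 28. Strike 28 from cell 4.
That leaves cell 6 = 16. Strike 16 from cell 1, cell 2.
cell 2 has just one choice, so cell 2 = 11. Strike 11 from cell 1.
That leaves cell 1 = 1. So cell 3, cell 4 can't be 1.
That leaves cell 3 = 29. Strike 29 from cell 4.
cell 4 must be 25 (only option left).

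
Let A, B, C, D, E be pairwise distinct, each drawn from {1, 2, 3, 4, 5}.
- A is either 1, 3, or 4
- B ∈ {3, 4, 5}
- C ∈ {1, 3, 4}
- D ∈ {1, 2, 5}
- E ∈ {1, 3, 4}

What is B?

Among the 5 variables, 2 fits only D (and all 5 values in {1, 2, 3, 4, 5} must be used), so D = 2.
The 4 still-open variables together cover exactly {1, 3, 4, 5} — 4 values for 4 variables — and 5 appears only in B's list, so B = 5.

5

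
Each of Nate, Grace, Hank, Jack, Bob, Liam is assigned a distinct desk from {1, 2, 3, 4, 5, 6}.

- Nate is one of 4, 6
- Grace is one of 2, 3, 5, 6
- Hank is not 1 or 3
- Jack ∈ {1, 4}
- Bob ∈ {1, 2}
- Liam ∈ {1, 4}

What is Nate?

6

The 6 variables draw from only 6 values {1, 2, 3, 4, 5, 6}, so each is used; only Grace can be 3, hence Grace = 3.
Among the 5 still-open variables, 5 fits only Hank (and all 5 values in {1, 2, 4, 5, 6} must be used), so Hank = 5.
The 4 still-open variables draw from only 4 values {1, 2, 4, 6}, so each is used; only Bob can be 2, hence Bob = 2.
The 3 still-open variables draw from only 3 values {1, 4, 6}, so each is used; only Nate can be 6, hence Nate = 6.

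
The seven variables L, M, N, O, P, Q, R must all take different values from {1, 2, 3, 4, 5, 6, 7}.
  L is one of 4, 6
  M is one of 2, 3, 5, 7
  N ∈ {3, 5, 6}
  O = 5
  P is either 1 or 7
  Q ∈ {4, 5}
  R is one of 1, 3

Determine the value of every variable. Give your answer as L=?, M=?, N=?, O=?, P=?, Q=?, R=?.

O has just one choice, so O = 5. So M, N, Q can't be 5.
That leaves Q = 4. Strike 4 from L.
L must be 6 (only option left). Strike 6 from N.
That leaves N = 3. Remove 3 from M, R.
R has just one choice, so R = 1. So P can't be 1.
P's domain is down to {7}, so P = 7. Strike 7 from M.
M's domain is down to {2}, so M = 2.

L=6, M=2, N=3, O=5, P=7, Q=4, R=1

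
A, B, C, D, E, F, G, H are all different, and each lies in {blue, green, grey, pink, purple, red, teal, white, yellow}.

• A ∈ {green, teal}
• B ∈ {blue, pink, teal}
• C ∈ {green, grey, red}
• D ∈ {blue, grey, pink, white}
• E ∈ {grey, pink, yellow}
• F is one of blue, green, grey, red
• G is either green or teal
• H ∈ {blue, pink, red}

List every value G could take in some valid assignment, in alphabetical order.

green, teal

The 8 variables draw from only 8 values {blue, green, grey, pink, red, teal, white, yellow}, so each is used; only D can be white, hence D = white.
Among the 7 still-open variables, yellow fits only E (and all 7 values in {blue, green, grey, pink, red, teal, yellow} must be used), so E = yellow.
A and G between them cover only {green, teal} — a naked pair. Remove those values from B, C, F.
No further eliminations apply; G can still be any of green, teal.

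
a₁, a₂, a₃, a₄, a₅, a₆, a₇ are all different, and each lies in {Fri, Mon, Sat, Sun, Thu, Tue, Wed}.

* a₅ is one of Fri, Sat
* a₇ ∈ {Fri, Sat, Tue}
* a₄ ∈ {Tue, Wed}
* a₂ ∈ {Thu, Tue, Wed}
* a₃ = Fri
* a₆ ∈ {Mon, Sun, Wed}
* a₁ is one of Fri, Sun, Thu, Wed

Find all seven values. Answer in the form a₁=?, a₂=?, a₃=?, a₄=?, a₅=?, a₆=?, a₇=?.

a₁=Sun, a₂=Thu, a₃=Fri, a₄=Wed, a₅=Sat, a₆=Mon, a₇=Tue

a₃ must be Fri (only option left). Eliminate Fri elsewhere: a₁, a₅, a₇.
a₅'s domain is down to {Sat}, so a₅ = Sat. Eliminate Sat elsewhere: a₇.
a₇'s domain is down to {Tue}, so a₇ = Tue. Eliminate Tue elsewhere: a₂, a₄.
a₄'s domain is down to {Wed}, so a₄ = Wed. Strike Wed from a₁, a₂, a₆.
a₂ has just one choice, so a₂ = Thu. Eliminate Thu elsewhere: a₁.
a₁ must be Sun (only option left). Strike Sun from a₆.
a₆'s domain is down to {Mon}, so a₆ = Mon.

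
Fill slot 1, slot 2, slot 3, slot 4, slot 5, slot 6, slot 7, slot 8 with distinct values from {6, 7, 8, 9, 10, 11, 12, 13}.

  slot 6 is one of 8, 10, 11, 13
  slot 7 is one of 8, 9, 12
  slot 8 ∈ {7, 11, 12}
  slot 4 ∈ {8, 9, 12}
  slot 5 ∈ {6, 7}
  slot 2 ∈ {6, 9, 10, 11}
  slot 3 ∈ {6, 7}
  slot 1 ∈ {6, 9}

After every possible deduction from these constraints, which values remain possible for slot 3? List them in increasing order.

6, 7

Among the 8 variables, 13 fits only slot 6 (and all 8 values in {6, 7, 8, 9, 10, 11, 12, 13} must be used), so slot 6 = 13.
The 7 still-open variables draw from only 7 values {6, 7, 8, 9, 10, 11, 12}, so each is used; only slot 2 can be 10, hence slot 2 = 10.
The 6 still-open variables draw from only 6 values {6, 7, 8, 9, 11, 12}, so each is used; only slot 8 can be 11, hence slot 8 = 11.
slot 3 and slot 5 share exactly the 2 values {6, 7}; by pigeonhole those values go to them, so strike 6, 7 from slot 1.
slot 1's domain is down to {9}, so slot 1 = 9. Remove 9 from slot 4, slot 7.
No further eliminations apply; slot 3 can still be any of 6, 7.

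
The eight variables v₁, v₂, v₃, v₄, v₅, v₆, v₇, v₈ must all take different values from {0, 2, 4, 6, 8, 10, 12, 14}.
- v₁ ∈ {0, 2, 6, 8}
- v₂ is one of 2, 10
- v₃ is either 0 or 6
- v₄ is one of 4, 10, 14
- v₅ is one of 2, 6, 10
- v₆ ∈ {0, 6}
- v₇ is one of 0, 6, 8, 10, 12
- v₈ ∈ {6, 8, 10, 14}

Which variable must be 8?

Among the 8 variables, 4 fits only v₄ (and all 8 values in {0, 2, 4, 6, 8, 10, 12, 14} must be used), so v₄ = 4.
Among the 7 still-open variables, 12 fits only v₇ (and all 7 values in {0, 2, 6, 8, 10, 12, 14} must be used), so v₇ = 12.
The 6 still-open variables together cover exactly {0, 2, 6, 8, 10, 14} — 6 values for 6 variables — and 14 appears only in v₈'s list, so v₈ = 14.
The 5 still-open variables draw from only 5 values {0, 2, 6, 8, 10}, so each is used; only v₁ can be 8, hence v₁ = 8.

v₁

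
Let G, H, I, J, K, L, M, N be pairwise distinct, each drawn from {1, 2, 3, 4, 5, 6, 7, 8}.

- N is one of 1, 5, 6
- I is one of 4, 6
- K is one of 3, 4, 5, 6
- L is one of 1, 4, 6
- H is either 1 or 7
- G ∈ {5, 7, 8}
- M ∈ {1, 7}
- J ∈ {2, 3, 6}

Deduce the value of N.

5

Among the 8 variables, 2 fits only J (and all 8 values in {1, 2, 3, 4, 5, 6, 7, 8} must be used), so J = 2.
Among the 7 still-open variables, 3 fits only K (and all 7 values in {1, 3, 4, 5, 6, 7, 8} must be used), so K = 3.
The 6 still-open variables together cover exactly {1, 4, 5, 6, 7, 8} — 6 values for 6 variables — and 8 appears only in G's list, so G = 8.
Among the 5 still-open variables, 5 fits only N (and all 5 values in {1, 4, 5, 6, 7} must be used), so N = 5.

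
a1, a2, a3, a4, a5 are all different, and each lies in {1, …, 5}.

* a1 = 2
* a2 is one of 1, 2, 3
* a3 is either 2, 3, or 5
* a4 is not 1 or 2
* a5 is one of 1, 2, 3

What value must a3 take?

5

a1's domain is down to {2}, so a1 = 2. So a2, a3, a5 can't be 2.
The 4 still-open variables together cover exactly {1, 3, 4, 5} — 4 values for 4 variables — and 4 appears only in a4's list, so a4 = 4.
The 3 still-open variables together cover exactly {1, 3, 5} — 3 values for 3 variables — and 5 appears only in a3's list, so a3 = 5.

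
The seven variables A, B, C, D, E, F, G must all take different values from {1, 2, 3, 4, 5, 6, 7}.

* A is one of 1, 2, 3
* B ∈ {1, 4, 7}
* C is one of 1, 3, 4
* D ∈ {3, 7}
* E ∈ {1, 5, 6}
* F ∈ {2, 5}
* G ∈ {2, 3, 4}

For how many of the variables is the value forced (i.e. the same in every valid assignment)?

The 7 variables together cover exactly {1, 2, 3, 4, 5, 6, 7} — 7 values for 7 variables — and 6 appears only in E's list, so E = 6.
The 6 still-open variables draw from only 6 values {1, 2, 3, 4, 5, 7}, so each is used; only F can be 5, hence F = 5.
Determined: E=6, F=5. The other variables each still have more than one consistent value. That makes 2.

2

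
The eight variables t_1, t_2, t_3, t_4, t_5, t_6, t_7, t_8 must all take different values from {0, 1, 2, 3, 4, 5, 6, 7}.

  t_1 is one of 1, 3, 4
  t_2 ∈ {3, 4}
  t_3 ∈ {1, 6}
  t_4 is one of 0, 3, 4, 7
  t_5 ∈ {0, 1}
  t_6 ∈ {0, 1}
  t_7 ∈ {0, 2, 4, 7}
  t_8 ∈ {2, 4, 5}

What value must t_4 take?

7

The 8 variables draw from only 8 values {0, 1, 2, 3, 4, 5, 6, 7}, so each is used; only t_8 can be 5, hence t_8 = 5.
The 7 still-open variables together cover exactly {0, 1, 2, 3, 4, 6, 7} — 7 values for 7 variables — and 2 appears only in t_7's list, so t_7 = 2.
The 6 still-open variables draw from only 6 values {0, 1, 3, 4, 6, 7}, so each is used; only t_3 can be 6, hence t_3 = 6.
The 5 still-open variables together cover exactly {0, 1, 3, 4, 7} — 5 values for 5 variables — and 7 appears only in t_4's list, so t_4 = 7.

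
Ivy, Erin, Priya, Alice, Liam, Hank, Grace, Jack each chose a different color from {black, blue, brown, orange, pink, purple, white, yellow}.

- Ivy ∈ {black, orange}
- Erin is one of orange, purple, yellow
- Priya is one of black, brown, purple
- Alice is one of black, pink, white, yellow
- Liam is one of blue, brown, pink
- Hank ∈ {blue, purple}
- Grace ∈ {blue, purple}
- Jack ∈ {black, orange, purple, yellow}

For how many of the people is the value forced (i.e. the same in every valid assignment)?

Among the 8 variables, white fits only Alice (and all 8 values in {black, blue, brown, orange, pink, purple, white, yellow} must be used), so Alice = white.
The 7 still-open variables draw from only 7 values {black, blue, brown, orange, pink, purple, yellow}, so each is used; only Liam can be pink, hence Liam = pink.
The 6 still-open variables together cover exactly {black, blue, brown, orange, purple, yellow} — 6 values for 6 variables — and brown appears only in Priya's list, so Priya = brown.
The 2 variables Hank and Grace are confined to {blue, purple}, which locks those values in; drop them from Erin, Jack.
Determined: Priya=brown, Alice=white, Liam=pink. The other people each still have more than one consistent value. That makes 3.

3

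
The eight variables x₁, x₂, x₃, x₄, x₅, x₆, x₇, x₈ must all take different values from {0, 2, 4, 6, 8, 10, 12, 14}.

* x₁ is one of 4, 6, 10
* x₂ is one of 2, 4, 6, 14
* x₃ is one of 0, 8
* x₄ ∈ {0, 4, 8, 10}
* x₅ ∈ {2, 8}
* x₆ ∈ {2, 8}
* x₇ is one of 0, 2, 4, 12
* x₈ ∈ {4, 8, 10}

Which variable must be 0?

The 8 variables together cover exactly {0, 2, 4, 6, 8, 10, 12, 14} — 8 values for 8 variables — and 12 appears only in x₇'s list, so x₇ = 12.
Among the 7 still-open variables, 14 fits only x₂ (and all 7 values in {0, 2, 4, 6, 8, 10, 14} must be used), so x₂ = 14.
The 6 still-open variables together cover exactly {0, 2, 4, 6, 8, 10} — 6 values for 6 variables — and 6 appears only in x₁'s list, so x₁ = 6.
x₅ and x₆ share exactly the 2 values {2, 8}; by pigeonhole those values go to them, so strike 2, 8 from x₃, x₄, x₈.
So 0 goes to x₃.

x₃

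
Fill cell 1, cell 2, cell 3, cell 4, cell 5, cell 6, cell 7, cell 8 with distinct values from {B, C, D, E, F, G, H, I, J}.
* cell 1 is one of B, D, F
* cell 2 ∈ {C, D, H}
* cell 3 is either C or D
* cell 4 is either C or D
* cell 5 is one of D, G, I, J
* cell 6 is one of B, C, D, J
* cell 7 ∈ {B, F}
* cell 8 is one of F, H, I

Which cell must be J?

cell 6

Among the 8 variables, G fits only cell 5 (and all 8 values in {B, C, D, F, G, H, I, J} must be used), so cell 5 = G.
Among the 7 still-open variables, I fits only cell 8 (and all 7 values in {B, C, D, F, H, I, J} must be used), so cell 8 = I.
The 6 still-open variables draw from only 6 values {B, C, D, F, H, J}, so each is used; only cell 2 can be H, hence cell 2 = H.
The 5 still-open variables together cover exactly {B, C, D, F, J} — 5 values for 5 variables — and J appears only in cell 6's list, so cell 6 = J.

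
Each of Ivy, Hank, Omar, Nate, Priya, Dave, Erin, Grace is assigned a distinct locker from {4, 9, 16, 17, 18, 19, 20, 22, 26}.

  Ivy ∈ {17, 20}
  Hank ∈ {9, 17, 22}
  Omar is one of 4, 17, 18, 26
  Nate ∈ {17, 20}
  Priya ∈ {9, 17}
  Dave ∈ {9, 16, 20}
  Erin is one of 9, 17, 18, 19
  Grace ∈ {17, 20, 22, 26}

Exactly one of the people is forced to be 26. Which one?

Grace

The 2 variables Ivy and Nate are confined to {17, 20}, which locks those values in; drop them from Hank, Omar, Priya, Dave, Erin, Grace.
Priya must be 9 (only option left). Strike 9 from Hank, Dave, Erin.
Dave has just one choice, so Dave = 16.
Hank has just one choice, so Hank = 22. Eliminate 22 elsewhere: Grace.
So 26 goes to Grace.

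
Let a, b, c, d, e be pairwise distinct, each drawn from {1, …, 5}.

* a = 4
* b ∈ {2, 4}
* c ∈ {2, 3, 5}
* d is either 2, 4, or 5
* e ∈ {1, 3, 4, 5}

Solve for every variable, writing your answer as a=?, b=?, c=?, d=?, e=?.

a=4, b=2, c=3, d=5, e=1

a must be 4 (only option left). Eliminate 4 elsewhere: b, d, e.
That leaves b = 2. So c, d can't be 2.
That leaves d = 5. Remove 5 from c, e.
c must be 3 (only option left). Strike 3 from e.
e's domain is down to {1}, so e = 1.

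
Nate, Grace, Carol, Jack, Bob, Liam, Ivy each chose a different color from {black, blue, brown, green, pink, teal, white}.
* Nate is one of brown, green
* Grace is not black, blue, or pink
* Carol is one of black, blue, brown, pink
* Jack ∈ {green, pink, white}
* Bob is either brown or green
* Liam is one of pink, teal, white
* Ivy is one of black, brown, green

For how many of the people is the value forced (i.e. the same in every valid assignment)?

The 7 variables draw from only 7 values {black, blue, brown, green, pink, teal, white}, so each is used; only Carol can be blue, hence Carol = blue.
The 6 still-open variables draw from only 6 values {black, brown, green, pink, teal, white}, so each is used; only Ivy can be black, hence Ivy = black.
Nate and Bob between them cover only {brown, green} — a naked pair. Remove those values from Grace, Jack.
Determined: Carol=blue, Ivy=black. The other people each still have more than one consistent value. That makes 2.

2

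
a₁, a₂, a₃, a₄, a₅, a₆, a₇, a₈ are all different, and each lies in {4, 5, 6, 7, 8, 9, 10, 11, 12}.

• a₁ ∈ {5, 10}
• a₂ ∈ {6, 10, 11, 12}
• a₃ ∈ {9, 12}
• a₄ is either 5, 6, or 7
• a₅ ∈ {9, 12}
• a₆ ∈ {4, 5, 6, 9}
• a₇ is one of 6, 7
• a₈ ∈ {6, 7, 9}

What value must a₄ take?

The 8 variables draw from only 8 values {4, 5, 6, 7, 9, 10, 11, 12}, so each is used; only a₆ can be 4, hence a₆ = 4.
The 7 still-open variables draw from only 7 values {5, 6, 7, 9, 10, 11, 12}, so each is used; only a₂ can be 11, hence a₂ = 11.
The 6 still-open variables draw from only 6 values {5, 6, 7, 9, 10, 12}, so each is used; only a₁ can be 10, hence a₁ = 10.
Among the 5 still-open variables, 5 fits only a₄ (and all 5 values in {5, 6, 7, 9, 12} must be used), so a₄ = 5.

5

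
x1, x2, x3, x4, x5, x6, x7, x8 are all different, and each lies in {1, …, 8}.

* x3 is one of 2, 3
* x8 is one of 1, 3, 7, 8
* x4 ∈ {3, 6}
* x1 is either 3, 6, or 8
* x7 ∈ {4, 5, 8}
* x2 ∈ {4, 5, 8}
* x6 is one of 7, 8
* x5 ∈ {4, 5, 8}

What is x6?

The 8 variables draw from only 8 values {1, 2, 3, 4, 5, 6, 7, 8}, so each is used; only x8 can be 1, hence x8 = 1.
Among the 7 still-open variables, 2 fits only x3 (and all 7 values in {2, 3, 4, 5, 6, 7, 8} must be used), so x3 = 2.
The 6 still-open variables together cover exactly {3, 4, 5, 6, 7, 8} — 6 values for 6 variables — and 7 appears only in x6's list, so x6 = 7.

7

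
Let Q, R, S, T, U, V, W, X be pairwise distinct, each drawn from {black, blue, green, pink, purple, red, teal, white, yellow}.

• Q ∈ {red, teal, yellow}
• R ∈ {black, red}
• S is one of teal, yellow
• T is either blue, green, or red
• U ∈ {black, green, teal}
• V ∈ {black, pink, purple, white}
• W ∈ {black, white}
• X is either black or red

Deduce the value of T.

blue

R and X between them cover only {black, red} — a naked pair. Remove those values from Q, T, U, V, W.
That leaves W = white. So V can't be white.
Q and S share exactly the 2 values {teal, yellow}; by pigeonhole those values go to them, so strike teal, yellow from U.
U must be green (only option left). Strike green from T.
So T = blue.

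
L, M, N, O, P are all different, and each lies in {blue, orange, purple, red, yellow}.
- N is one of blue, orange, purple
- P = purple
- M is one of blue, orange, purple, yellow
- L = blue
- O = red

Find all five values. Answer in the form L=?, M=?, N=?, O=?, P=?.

L=blue, M=yellow, N=orange, O=red, P=purple

L has just one choice, so L = blue. Strike blue from M, N.
O must be red (only option left).
P's domain is down to {purple}, so P = purple. Strike purple from M, N.
N must be orange (only option left). So M can't be orange.
M's domain is down to {yellow}, so M = yellow.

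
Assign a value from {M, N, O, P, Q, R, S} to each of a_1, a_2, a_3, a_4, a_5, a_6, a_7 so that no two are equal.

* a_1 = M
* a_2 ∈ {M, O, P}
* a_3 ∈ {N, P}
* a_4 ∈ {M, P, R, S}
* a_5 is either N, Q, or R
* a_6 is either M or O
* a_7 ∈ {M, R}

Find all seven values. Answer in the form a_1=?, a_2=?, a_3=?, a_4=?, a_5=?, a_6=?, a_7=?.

a_1=M, a_2=P, a_3=N, a_4=S, a_5=Q, a_6=O, a_7=R

a_1's domain is down to {M}, so a_1 = M. So a_2, a_4, a_6, a_7 can't be M.
a_6 has just one choice, so a_6 = O. Eliminate O elsewhere: a_2.
a_7's domain is down to {R}, so a_7 = R. Eliminate R elsewhere: a_4, a_5.
a_2's domain is down to {P}, so a_2 = P. Strike P from a_3, a_4.
That leaves a_3 = N. Remove N from a_5.
a_4's domain is down to {S}, so a_4 = S.
a_5 has just one choice, so a_5 = Q.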